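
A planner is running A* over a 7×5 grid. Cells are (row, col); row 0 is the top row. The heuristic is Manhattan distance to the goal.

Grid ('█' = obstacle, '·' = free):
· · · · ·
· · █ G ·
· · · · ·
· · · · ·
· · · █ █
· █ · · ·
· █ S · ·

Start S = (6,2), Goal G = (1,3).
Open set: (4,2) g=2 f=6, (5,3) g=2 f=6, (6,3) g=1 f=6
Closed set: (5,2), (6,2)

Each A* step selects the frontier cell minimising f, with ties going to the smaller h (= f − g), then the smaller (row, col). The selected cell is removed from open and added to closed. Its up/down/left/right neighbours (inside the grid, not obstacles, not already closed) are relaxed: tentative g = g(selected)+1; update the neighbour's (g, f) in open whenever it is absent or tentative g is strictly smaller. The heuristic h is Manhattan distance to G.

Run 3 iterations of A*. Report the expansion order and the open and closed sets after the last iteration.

step 1: expand (4,2) (f=6, h=4) → closed; open now [(3,2) g=3 f=6, (4,1) g=3 f=8, (5,3) g=2 f=6, (6,3) g=1 f=6]
step 2: expand (3,2) (f=6, h=3) → closed; open now [(2,2) g=4 f=6, (3,1) g=4 f=8, (3,3) g=4 f=6, (4,1) g=3 f=8, (5,3) g=2 f=6, (6,3) g=1 f=6]
step 3: expand (2,2) (f=6, h=2) → closed; open now [(2,1) g=5 f=8, (2,3) g=5 f=6, (3,1) g=4 f=8, (3,3) g=4 f=6, (4,1) g=3 f=8, (5,3) g=2 f=6, (6,3) g=1 f=6]

order=[(4,2) → (3,2) → (2,2)]; open=[(2,1) g=5 f=8, (2,3) g=5 f=6, (3,1) g=4 f=8, (3,3) g=4 f=6, (4,1) g=3 f=8, (5,3) g=2 f=6, (6,3) g=1 f=6]; closed=[(2,2), (3,2), (4,2), (5,2), (6,2)]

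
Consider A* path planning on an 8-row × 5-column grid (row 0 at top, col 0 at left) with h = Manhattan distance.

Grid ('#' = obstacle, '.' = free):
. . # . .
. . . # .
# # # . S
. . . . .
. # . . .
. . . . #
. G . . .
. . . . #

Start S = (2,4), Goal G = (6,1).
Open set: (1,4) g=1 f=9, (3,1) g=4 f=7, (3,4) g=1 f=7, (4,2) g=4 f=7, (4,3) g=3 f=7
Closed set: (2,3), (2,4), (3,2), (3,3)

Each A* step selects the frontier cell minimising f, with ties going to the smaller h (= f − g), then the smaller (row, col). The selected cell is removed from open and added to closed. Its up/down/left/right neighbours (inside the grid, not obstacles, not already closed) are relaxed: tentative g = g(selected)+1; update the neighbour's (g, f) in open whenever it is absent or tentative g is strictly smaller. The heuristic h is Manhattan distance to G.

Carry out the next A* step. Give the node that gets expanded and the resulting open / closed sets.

expanded=(3,1); open=[(1,4) g=1 f=9, (3,0) g=5 f=9, (3,4) g=1 f=7, (4,2) g=4 f=7, (4,3) g=3 f=7]; closed=[(2,3), (2,4), (3,1), (3,2), (3,3)]

step 1: expand (3,1) (f=7, h=3) → closed; open now [(1,4) g=1 f=9, (3,0) g=5 f=9, (3,4) g=1 f=7, (4,2) g=4 f=7, (4,3) g=3 f=7]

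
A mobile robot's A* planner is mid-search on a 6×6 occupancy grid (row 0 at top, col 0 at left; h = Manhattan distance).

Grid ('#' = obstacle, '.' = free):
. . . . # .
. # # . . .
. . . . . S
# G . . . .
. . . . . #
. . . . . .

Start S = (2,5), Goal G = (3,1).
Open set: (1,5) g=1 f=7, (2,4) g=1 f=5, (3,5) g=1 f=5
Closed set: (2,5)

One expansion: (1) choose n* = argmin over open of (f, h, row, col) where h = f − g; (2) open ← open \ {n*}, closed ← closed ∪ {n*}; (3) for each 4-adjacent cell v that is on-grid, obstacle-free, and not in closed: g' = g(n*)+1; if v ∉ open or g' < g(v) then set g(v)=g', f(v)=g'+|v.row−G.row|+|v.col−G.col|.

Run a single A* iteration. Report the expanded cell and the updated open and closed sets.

step 1: expand (2,4) (f=5, h=4) → closed; open now [(1,4) g=2 f=7, (1,5) g=1 f=7, (2,3) g=2 f=5, (3,4) g=2 f=5, (3,5) g=1 f=5]

expanded=(2,4); open=[(1,4) g=2 f=7, (1,5) g=1 f=7, (2,3) g=2 f=5, (3,4) g=2 f=5, (3,5) g=1 f=5]; closed=[(2,4), (2,5)]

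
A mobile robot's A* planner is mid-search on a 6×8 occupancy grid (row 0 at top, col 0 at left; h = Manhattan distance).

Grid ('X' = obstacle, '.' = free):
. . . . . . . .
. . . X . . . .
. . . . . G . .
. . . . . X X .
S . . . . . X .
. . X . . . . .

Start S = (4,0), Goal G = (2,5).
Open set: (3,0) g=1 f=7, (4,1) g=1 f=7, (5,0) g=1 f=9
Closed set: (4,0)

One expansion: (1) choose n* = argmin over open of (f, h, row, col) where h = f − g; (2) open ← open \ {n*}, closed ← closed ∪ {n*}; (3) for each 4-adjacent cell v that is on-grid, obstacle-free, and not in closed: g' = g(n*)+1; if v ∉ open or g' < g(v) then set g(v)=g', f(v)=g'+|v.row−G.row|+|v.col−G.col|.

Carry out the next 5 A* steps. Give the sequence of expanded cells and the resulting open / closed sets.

step 1: expand (3,0) (f=7, h=6) → closed; open now [(2,0) g=2 f=7, (3,1) g=2 f=7, (4,1) g=1 f=7, (5,0) g=1 f=9]
step 2: expand (2,0) (f=7, h=5) → closed; open now [(1,0) g=3 f=9, (2,1) g=3 f=7, (3,1) g=2 f=7, (4,1) g=1 f=7, (5,0) g=1 f=9]
step 3: expand (2,1) (f=7, h=4) → closed; open now [(1,0) g=3 f=9, (1,1) g=4 f=9, (2,2) g=4 f=7, (3,1) g=2 f=7, (4,1) g=1 f=7, (5,0) g=1 f=9]
step 4: expand (2,2) (f=7, h=3) → closed; open now [(1,0) g=3 f=9, (1,1) g=4 f=9, (1,2) g=5 f=9, (2,3) g=5 f=7, (3,1) g=2 f=7, (3,2) g=5 f=9, (4,1) g=1 f=7, (5,0) g=1 f=9]
step 5: expand (2,3) (f=7, h=2) → closed; open now [(1,0) g=3 f=9, (1,1) g=4 f=9, (1,2) g=5 f=9, (2,4) g=6 f=7, (3,1) g=2 f=7, (3,2) g=5 f=9, (3,3) g=6 f=9, (4,1) g=1 f=7, (5,0) g=1 f=9]

order=[(3,0) → (2,0) → (2,1) → (2,2) → (2,3)]; open=[(1,0) g=3 f=9, (1,1) g=4 f=9, (1,2) g=5 f=9, (2,4) g=6 f=7, (3,1) g=2 f=7, (3,2) g=5 f=9, (3,3) g=6 f=9, (4,1) g=1 f=7, (5,0) g=1 f=9]; closed=[(2,0), (2,1), (2,2), (2,3), (3,0), (4,0)]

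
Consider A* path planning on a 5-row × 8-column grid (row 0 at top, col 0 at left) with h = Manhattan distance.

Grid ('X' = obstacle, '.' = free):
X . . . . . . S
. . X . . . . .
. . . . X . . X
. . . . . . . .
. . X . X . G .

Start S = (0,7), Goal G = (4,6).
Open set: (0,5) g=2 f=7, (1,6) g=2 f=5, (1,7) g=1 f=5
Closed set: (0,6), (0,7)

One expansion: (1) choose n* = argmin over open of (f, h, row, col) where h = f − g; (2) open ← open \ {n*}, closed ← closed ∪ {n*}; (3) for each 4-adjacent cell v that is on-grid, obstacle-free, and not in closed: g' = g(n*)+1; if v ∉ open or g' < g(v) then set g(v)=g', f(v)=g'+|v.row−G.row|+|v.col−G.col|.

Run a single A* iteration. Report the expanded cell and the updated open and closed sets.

step 1: expand (1,6) (f=5, h=3) → closed; open now [(0,5) g=2 f=7, (1,5) g=3 f=7, (1,7) g=1 f=5, (2,6) g=3 f=5]

expanded=(1,6); open=[(0,5) g=2 f=7, (1,5) g=3 f=7, (1,7) g=1 f=5, (2,6) g=3 f=5]; closed=[(0,6), (0,7), (1,6)]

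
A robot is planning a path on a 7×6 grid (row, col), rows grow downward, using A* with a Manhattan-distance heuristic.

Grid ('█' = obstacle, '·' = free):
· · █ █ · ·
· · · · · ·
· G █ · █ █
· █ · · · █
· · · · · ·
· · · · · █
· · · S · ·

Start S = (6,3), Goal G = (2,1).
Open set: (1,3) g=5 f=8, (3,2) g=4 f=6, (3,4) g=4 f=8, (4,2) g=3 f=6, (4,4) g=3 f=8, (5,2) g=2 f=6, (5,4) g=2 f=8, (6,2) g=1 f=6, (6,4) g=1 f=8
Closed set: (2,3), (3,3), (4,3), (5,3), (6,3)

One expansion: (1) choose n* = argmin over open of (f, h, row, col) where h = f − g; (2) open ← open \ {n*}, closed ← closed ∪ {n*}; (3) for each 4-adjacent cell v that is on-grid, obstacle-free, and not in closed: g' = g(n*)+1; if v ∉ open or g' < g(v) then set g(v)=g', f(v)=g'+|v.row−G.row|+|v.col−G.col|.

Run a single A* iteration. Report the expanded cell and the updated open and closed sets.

step 1: expand (3,2) (f=6, h=2) → closed; open now [(1,3) g=5 f=8, (3,4) g=4 f=8, (4,2) g=3 f=6, (4,4) g=3 f=8, (5,2) g=2 f=6, (5,4) g=2 f=8, (6,2) g=1 f=6, (6,4) g=1 f=8]

expanded=(3,2); open=[(1,3) g=5 f=8, (3,4) g=4 f=8, (4,2) g=3 f=6, (4,4) g=3 f=8, (5,2) g=2 f=6, (5,4) g=2 f=8, (6,2) g=1 f=6, (6,4) g=1 f=8]; closed=[(2,3), (3,2), (3,3), (4,3), (5,3), (6,3)]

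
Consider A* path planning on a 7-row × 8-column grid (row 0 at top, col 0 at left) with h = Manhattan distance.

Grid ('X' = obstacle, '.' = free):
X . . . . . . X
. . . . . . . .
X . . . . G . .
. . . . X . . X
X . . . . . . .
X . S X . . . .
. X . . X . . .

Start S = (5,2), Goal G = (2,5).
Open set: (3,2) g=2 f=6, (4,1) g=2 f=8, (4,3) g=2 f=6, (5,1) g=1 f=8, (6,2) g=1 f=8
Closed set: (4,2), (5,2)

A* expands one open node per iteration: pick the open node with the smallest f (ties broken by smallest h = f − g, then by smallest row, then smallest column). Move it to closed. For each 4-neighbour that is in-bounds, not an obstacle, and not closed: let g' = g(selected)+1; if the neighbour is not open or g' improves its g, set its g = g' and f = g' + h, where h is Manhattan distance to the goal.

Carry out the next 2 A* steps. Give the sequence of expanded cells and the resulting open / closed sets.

order=[(3,2) → (2,2)]; open=[(1,2) g=4 f=8, (2,1) g=4 f=8, (2,3) g=4 f=6, (3,1) g=3 f=8, (3,3) g=3 f=6, (4,1) g=2 f=8, (4,3) g=2 f=6, (5,1) g=1 f=8, (6,2) g=1 f=8]; closed=[(2,2), (3,2), (4,2), (5,2)]

step 1: expand (3,2) (f=6, h=4) → closed; open now [(2,2) g=3 f=6, (3,1) g=3 f=8, (3,3) g=3 f=6, (4,1) g=2 f=8, (4,3) g=2 f=6, (5,1) g=1 f=8, (6,2) g=1 f=8]
step 2: expand (2,2) (f=6, h=3) → closed; open now [(1,2) g=4 f=8, (2,1) g=4 f=8, (2,3) g=4 f=6, (3,1) g=3 f=8, (3,3) g=3 f=6, (4,1) g=2 f=8, (4,3) g=2 f=6, (5,1) g=1 f=8, (6,2) g=1 f=8]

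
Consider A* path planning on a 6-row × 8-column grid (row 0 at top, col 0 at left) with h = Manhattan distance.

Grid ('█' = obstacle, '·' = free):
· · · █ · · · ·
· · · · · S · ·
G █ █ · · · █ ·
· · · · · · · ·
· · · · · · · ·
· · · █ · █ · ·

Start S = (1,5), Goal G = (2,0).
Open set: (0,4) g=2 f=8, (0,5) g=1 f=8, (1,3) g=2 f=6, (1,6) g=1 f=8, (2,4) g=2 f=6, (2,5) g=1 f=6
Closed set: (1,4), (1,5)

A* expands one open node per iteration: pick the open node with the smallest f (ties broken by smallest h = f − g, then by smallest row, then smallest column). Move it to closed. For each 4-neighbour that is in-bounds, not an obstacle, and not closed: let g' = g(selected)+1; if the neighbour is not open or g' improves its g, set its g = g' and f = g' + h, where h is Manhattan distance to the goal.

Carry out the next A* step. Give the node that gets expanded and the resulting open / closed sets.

step 1: expand (1,3) (f=6, h=4) → closed; open now [(0,4) g=2 f=8, (0,5) g=1 f=8, (1,2) g=3 f=6, (1,6) g=1 f=8, (2,3) g=3 f=6, (2,4) g=2 f=6, (2,5) g=1 f=6]

expanded=(1,3); open=[(0,4) g=2 f=8, (0,5) g=1 f=8, (1,2) g=3 f=6, (1,6) g=1 f=8, (2,3) g=3 f=6, (2,4) g=2 f=6, (2,5) g=1 f=6]; closed=[(1,3), (1,4), (1,5)]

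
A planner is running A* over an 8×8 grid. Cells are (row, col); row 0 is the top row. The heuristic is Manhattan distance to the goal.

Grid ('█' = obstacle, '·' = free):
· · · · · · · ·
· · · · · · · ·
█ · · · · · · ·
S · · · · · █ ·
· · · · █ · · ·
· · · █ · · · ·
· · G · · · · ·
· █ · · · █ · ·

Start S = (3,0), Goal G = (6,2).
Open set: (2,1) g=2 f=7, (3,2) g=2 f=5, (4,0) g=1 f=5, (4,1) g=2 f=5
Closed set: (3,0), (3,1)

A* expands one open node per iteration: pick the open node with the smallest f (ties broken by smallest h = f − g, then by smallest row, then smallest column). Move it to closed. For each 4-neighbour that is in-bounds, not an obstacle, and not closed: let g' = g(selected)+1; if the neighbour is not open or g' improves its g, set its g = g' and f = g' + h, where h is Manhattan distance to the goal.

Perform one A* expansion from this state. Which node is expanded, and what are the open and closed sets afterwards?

step 1: expand (3,2) (f=5, h=3) → closed; open now [(2,1) g=2 f=7, (2,2) g=3 f=7, (3,3) g=3 f=7, (4,0) g=1 f=5, (4,1) g=2 f=5, (4,2) g=3 f=5]

expanded=(3,2); open=[(2,1) g=2 f=7, (2,2) g=3 f=7, (3,3) g=3 f=7, (4,0) g=1 f=5, (4,1) g=2 f=5, (4,2) g=3 f=5]; closed=[(3,0), (3,1), (3,2)]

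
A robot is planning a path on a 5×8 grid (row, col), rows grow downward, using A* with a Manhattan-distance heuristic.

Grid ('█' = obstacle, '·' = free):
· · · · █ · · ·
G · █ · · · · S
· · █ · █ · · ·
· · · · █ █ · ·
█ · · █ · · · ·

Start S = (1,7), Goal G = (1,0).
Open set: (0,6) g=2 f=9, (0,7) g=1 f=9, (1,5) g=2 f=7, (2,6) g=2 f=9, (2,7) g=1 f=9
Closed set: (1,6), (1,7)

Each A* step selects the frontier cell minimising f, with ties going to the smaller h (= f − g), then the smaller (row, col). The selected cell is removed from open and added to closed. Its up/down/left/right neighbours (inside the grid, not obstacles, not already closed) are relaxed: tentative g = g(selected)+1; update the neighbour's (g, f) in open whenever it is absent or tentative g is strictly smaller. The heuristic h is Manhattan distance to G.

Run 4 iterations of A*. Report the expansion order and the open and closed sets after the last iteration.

order=[(1,5) → (1,4) → (1,3) → (0,3)]; open=[(0,2) g=6 f=9, (0,5) g=3 f=9, (0,6) g=2 f=9, (0,7) g=1 f=9, (2,3) g=5 f=9, (2,5) g=3 f=9, (2,6) g=2 f=9, (2,7) g=1 f=9]; closed=[(0,3), (1,3), (1,4), (1,5), (1,6), (1,7)]

step 1: expand (1,5) (f=7, h=5) → closed; open now [(0,5) g=3 f=9, (0,6) g=2 f=9, (0,7) g=1 f=9, (1,4) g=3 f=7, (2,5) g=3 f=9, (2,6) g=2 f=9, (2,7) g=1 f=9]
step 2: expand (1,4) (f=7, h=4) → closed; open now [(0,5) g=3 f=9, (0,6) g=2 f=9, (0,7) g=1 f=9, (1,3) g=4 f=7, (2,5) g=3 f=9, (2,6) g=2 f=9, (2,7) g=1 f=9]
step 3: expand (1,3) (f=7, h=3) → closed; open now [(0,3) g=5 f=9, (0,5) g=3 f=9, (0,6) g=2 f=9, (0,7) g=1 f=9, (2,3) g=5 f=9, (2,5) g=3 f=9, (2,6) g=2 f=9, (2,7) g=1 f=9]
step 4: expand (0,3) (f=9, h=4) → closed; open now [(0,2) g=6 f=9, (0,5) g=3 f=9, (0,6) g=2 f=9, (0,7) g=1 f=9, (2,3) g=5 f=9, (2,5) g=3 f=9, (2,6) g=2 f=9, (2,7) g=1 f=9]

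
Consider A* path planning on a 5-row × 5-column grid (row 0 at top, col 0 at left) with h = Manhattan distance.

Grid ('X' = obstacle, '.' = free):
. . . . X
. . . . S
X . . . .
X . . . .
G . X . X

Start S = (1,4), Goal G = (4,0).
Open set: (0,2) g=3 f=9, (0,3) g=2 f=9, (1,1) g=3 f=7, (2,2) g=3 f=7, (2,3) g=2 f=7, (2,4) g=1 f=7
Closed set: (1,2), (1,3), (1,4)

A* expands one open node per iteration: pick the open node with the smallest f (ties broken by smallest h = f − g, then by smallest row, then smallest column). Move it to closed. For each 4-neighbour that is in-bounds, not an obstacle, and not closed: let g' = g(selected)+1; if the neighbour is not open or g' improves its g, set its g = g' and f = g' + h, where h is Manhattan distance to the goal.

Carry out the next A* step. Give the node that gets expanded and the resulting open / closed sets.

step 1: expand (1,1) (f=7, h=4) → closed; open now [(0,1) g=4 f=9, (0,2) g=3 f=9, (0,3) g=2 f=9, (1,0) g=4 f=7, (2,1) g=4 f=7, (2,2) g=3 f=7, (2,3) g=2 f=7, (2,4) g=1 f=7]

expanded=(1,1); open=[(0,1) g=4 f=9, (0,2) g=3 f=9, (0,3) g=2 f=9, (1,0) g=4 f=7, (2,1) g=4 f=7, (2,2) g=3 f=7, (2,3) g=2 f=7, (2,4) g=1 f=7]; closed=[(1,1), (1,2), (1,3), (1,4)]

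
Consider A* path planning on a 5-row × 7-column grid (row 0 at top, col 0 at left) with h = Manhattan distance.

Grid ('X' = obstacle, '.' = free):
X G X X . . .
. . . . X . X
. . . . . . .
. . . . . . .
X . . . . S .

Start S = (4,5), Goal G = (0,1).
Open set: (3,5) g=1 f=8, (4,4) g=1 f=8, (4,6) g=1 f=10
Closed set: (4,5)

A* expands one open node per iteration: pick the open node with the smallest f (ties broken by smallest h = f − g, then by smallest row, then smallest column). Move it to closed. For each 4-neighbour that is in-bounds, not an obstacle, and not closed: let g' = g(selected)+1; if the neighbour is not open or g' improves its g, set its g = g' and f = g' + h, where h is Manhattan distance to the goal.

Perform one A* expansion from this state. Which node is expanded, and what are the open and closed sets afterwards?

step 1: expand (3,5) (f=8, h=7) → closed; open now [(2,5) g=2 f=8, (3,4) g=2 f=8, (3,6) g=2 f=10, (4,4) g=1 f=8, (4,6) g=1 f=10]

expanded=(3,5); open=[(2,5) g=2 f=8, (3,4) g=2 f=8, (3,6) g=2 f=10, (4,4) g=1 f=8, (4,6) g=1 f=10]; closed=[(3,5), (4,5)]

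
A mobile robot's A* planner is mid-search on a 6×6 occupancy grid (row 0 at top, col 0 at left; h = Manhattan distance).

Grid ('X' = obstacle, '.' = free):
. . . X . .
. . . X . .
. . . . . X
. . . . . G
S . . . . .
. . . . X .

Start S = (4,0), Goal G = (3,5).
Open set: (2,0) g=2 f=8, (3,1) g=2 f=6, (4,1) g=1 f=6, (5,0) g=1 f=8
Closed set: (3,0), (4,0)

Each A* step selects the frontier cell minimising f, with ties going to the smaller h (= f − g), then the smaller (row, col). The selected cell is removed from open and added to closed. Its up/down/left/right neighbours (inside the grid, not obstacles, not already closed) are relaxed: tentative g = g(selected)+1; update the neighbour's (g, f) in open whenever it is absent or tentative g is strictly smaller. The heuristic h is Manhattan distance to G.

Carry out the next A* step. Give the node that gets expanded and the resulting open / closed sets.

step 1: expand (3,1) (f=6, h=4) → closed; open now [(2,0) g=2 f=8, (2,1) g=3 f=8, (3,2) g=3 f=6, (4,1) g=1 f=6, (5,0) g=1 f=8]

expanded=(3,1); open=[(2,0) g=2 f=8, (2,1) g=3 f=8, (3,2) g=3 f=6, (4,1) g=1 f=6, (5,0) g=1 f=8]; closed=[(3,0), (3,1), (4,0)]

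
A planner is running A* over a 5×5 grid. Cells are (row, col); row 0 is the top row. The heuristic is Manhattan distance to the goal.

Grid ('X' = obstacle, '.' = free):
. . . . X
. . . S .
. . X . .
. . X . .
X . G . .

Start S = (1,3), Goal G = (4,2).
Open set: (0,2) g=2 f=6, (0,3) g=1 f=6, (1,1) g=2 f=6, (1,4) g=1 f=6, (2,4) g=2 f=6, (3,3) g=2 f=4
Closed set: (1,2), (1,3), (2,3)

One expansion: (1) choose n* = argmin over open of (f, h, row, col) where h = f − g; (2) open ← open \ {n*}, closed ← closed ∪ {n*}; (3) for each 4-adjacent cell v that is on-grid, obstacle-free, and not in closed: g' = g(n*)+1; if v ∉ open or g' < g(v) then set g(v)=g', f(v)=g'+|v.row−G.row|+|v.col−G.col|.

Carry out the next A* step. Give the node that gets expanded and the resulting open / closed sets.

expanded=(3,3); open=[(0,2) g=2 f=6, (0,3) g=1 f=6, (1,1) g=2 f=6, (1,4) g=1 f=6, (2,4) g=2 f=6, (3,4) g=3 f=6, (4,3) g=3 f=4]; closed=[(1,2), (1,3), (2,3), (3,3)]

step 1: expand (3,3) (f=4, h=2) → closed; open now [(0,2) g=2 f=6, (0,3) g=1 f=6, (1,1) g=2 f=6, (1,4) g=1 f=6, (2,4) g=2 f=6, (3,4) g=3 f=6, (4,3) g=3 f=4]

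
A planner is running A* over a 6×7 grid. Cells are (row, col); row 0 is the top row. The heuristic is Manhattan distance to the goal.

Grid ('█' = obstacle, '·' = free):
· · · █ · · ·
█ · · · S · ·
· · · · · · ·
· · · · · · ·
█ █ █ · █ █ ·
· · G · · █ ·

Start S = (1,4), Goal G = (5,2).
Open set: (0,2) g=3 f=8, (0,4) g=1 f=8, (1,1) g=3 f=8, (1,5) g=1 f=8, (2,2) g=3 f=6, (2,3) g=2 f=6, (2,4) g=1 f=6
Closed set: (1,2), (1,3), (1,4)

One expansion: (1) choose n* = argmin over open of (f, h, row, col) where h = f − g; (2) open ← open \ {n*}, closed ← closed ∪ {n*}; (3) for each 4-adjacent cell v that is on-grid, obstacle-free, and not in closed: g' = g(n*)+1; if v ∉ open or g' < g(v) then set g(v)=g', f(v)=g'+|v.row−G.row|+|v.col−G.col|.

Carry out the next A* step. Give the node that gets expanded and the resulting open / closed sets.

expanded=(2,2); open=[(0,2) g=3 f=8, (0,4) g=1 f=8, (1,1) g=3 f=8, (1,5) g=1 f=8, (2,1) g=4 f=8, (2,3) g=2 f=6, (2,4) g=1 f=6, (3,2) g=4 f=6]; closed=[(1,2), (1,3), (1,4), (2,2)]

step 1: expand (2,2) (f=6, h=3) → closed; open now [(0,2) g=3 f=8, (0,4) g=1 f=8, (1,1) g=3 f=8, (1,5) g=1 f=8, (2,1) g=4 f=8, (2,3) g=2 f=6, (2,4) g=1 f=6, (3,2) g=4 f=6]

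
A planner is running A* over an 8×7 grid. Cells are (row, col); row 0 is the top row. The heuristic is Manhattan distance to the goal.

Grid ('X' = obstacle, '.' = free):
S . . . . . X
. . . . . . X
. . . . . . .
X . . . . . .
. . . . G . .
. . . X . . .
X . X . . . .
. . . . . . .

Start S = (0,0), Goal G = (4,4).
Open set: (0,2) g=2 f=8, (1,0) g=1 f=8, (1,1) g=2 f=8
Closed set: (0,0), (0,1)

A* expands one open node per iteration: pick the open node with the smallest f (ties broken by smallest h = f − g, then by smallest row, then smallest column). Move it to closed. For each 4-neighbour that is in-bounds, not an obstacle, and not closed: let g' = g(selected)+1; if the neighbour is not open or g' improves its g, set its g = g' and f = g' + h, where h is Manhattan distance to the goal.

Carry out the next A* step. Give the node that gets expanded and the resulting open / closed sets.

expanded=(0,2); open=[(0,3) g=3 f=8, (1,0) g=1 f=8, (1,1) g=2 f=8, (1,2) g=3 f=8]; closed=[(0,0), (0,1), (0,2)]

step 1: expand (0,2) (f=8, h=6) → closed; open now [(0,3) g=3 f=8, (1,0) g=1 f=8, (1,1) g=2 f=8, (1,2) g=3 f=8]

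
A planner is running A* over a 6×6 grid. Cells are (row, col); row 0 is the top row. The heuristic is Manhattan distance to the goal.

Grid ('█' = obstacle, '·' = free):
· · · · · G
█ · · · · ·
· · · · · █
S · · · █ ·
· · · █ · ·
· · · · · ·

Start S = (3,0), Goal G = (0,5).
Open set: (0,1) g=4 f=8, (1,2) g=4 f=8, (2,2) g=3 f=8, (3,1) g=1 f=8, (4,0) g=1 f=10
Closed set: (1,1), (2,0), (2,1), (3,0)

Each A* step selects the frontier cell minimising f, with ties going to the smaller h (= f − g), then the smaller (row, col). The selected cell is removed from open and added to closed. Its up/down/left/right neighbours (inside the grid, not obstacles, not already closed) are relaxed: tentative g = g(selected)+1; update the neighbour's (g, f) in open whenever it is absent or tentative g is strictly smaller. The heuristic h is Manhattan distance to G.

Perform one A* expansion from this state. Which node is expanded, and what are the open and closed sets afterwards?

expanded=(0,1); open=[(0,0) g=5 f=10, (0,2) g=5 f=8, (1,2) g=4 f=8, (2,2) g=3 f=8, (3,1) g=1 f=8, (4,0) g=1 f=10]; closed=[(0,1), (1,1), (2,0), (2,1), (3,0)]

step 1: expand (0,1) (f=8, h=4) → closed; open now [(0,0) g=5 f=10, (0,2) g=5 f=8, (1,2) g=4 f=8, (2,2) g=3 f=8, (3,1) g=1 f=8, (4,0) g=1 f=10]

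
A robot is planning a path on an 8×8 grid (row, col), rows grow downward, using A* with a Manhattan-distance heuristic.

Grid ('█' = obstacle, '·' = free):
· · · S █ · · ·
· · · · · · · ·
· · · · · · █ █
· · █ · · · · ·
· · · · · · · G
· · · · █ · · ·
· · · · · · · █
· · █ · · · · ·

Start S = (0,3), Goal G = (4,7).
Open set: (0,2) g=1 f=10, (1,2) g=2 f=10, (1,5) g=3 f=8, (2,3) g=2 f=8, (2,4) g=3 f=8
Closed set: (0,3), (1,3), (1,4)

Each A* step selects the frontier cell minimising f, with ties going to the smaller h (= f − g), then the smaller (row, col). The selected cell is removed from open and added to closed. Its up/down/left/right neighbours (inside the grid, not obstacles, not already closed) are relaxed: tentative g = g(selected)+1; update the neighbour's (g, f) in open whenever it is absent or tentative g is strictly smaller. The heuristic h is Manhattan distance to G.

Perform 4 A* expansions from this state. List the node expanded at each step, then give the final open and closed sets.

step 1: expand (1,5) (f=8, h=5) → closed; open now [(0,2) g=1 f=10, (0,5) g=4 f=10, (1,2) g=2 f=10, (1,6) g=4 f=8, (2,3) g=2 f=8, (2,4) g=3 f=8, (2,5) g=4 f=8]
step 2: expand (1,6) (f=8, h=4) → closed; open now [(0,2) g=1 f=10, (0,5) g=4 f=10, (0,6) g=5 f=10, (1,2) g=2 f=10, (1,7) g=5 f=8, (2,3) g=2 f=8, (2,4) g=3 f=8, (2,5) g=4 f=8]
step 3: expand (1,7) (f=8, h=3) → closed; open now [(0,2) g=1 f=10, (0,5) g=4 f=10, (0,6) g=5 f=10, (0,7) g=6 f=10, (1,2) g=2 f=10, (2,3) g=2 f=8, (2,4) g=3 f=8, (2,5) g=4 f=8]
step 4: expand (2,5) (f=8, h=4) → closed; open now [(0,2) g=1 f=10, (0,5) g=4 f=10, (0,6) g=5 f=10, (0,7) g=6 f=10, (1,2) g=2 f=10, (2,3) g=2 f=8, (2,4) g=3 f=8, (3,5) g=5 f=8]

order=[(1,5) → (1,6) → (1,7) → (2,5)]; open=[(0,2) g=1 f=10, (0,5) g=4 f=10, (0,6) g=5 f=10, (0,7) g=6 f=10, (1,2) g=2 f=10, (2,3) g=2 f=8, (2,4) g=3 f=8, (3,5) g=5 f=8]; closed=[(0,3), (1,3), (1,4), (1,5), (1,6), (1,7), (2,5)]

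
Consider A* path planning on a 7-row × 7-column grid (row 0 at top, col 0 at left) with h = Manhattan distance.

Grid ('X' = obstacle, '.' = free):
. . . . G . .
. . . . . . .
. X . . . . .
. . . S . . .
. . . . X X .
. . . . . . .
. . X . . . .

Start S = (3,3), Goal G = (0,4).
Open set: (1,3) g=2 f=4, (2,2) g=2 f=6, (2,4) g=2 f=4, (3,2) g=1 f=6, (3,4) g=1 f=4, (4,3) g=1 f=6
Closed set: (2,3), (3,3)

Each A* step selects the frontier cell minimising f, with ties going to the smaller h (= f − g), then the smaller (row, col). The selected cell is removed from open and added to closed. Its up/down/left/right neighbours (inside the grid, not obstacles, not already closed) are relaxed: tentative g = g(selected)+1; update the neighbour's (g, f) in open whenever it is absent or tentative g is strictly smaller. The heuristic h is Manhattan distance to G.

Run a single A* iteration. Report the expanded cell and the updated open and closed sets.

step 1: expand (1,3) (f=4, h=2) → closed; open now [(0,3) g=3 f=4, (1,2) g=3 f=6, (1,4) g=3 f=4, (2,2) g=2 f=6, (2,4) g=2 f=4, (3,2) g=1 f=6, (3,4) g=1 f=4, (4,3) g=1 f=6]

expanded=(1,3); open=[(0,3) g=3 f=4, (1,2) g=3 f=6, (1,4) g=3 f=4, (2,2) g=2 f=6, (2,4) g=2 f=4, (3,2) g=1 f=6, (3,4) g=1 f=4, (4,3) g=1 f=6]; closed=[(1,3), (2,3), (3,3)]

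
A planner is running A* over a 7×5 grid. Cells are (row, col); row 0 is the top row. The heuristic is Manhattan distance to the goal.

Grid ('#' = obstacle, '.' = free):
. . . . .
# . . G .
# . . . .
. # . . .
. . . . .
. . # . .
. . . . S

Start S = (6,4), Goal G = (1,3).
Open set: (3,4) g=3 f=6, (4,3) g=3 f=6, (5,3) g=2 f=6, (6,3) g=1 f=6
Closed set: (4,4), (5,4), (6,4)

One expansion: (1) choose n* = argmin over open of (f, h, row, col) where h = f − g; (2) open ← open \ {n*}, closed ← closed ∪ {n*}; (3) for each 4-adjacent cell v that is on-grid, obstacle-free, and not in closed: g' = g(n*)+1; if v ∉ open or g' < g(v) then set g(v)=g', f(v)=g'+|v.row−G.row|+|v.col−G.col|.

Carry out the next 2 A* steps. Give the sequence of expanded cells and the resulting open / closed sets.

step 1: expand (3,4) (f=6, h=3) → closed; open now [(2,4) g=4 f=6, (3,3) g=4 f=6, (4,3) g=3 f=6, (5,3) g=2 f=6, (6,3) g=1 f=6]
step 2: expand (2,4) (f=6, h=2) → closed; open now [(1,4) g=5 f=6, (2,3) g=5 f=6, (3,3) g=4 f=6, (4,3) g=3 f=6, (5,3) g=2 f=6, (6,3) g=1 f=6]

order=[(3,4) → (2,4)]; open=[(1,4) g=5 f=6, (2,3) g=5 f=6, (3,3) g=4 f=6, (4,3) g=3 f=6, (5,3) g=2 f=6, (6,3) g=1 f=6]; closed=[(2,4), (3,4), (4,4), (5,4), (6,4)]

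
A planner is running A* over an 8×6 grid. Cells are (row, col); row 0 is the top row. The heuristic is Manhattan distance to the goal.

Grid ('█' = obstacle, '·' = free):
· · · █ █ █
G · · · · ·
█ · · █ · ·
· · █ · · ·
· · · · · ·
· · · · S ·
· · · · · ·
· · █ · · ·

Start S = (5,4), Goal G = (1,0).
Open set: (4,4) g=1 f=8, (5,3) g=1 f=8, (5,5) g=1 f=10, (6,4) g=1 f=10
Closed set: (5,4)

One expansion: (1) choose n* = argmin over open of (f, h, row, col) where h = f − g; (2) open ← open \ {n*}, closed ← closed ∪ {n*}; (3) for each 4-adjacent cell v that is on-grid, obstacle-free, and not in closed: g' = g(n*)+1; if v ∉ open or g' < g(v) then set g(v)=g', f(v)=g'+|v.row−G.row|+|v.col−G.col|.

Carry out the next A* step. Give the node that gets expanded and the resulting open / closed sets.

step 1: expand (4,4) (f=8, h=7) → closed; open now [(3,4) g=2 f=8, (4,3) g=2 f=8, (4,5) g=2 f=10, (5,3) g=1 f=8, (5,5) g=1 f=10, (6,4) g=1 f=10]

expanded=(4,4); open=[(3,4) g=2 f=8, (4,3) g=2 f=8, (4,5) g=2 f=10, (5,3) g=1 f=8, (5,5) g=1 f=10, (6,4) g=1 f=10]; closed=[(4,4), (5,4)]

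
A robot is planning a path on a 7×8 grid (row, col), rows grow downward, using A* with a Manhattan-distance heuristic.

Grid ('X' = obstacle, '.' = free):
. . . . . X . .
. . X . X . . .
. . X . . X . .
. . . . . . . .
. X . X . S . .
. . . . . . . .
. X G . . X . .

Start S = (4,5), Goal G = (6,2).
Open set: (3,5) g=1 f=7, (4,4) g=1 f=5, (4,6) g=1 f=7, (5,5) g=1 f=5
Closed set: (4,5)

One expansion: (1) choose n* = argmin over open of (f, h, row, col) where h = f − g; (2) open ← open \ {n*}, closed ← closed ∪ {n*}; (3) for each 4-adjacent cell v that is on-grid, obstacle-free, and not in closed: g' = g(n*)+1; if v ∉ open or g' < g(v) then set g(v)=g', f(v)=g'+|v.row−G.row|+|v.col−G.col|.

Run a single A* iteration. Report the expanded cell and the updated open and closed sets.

step 1: expand (4,4) (f=5, h=4) → closed; open now [(3,4) g=2 f=7, (3,5) g=1 f=7, (4,6) g=1 f=7, (5,4) g=2 f=5, (5,5) g=1 f=5]

expanded=(4,4); open=[(3,4) g=2 f=7, (3,5) g=1 f=7, (4,6) g=1 f=7, (5,4) g=2 f=5, (5,5) g=1 f=5]; closed=[(4,4), (4,5)]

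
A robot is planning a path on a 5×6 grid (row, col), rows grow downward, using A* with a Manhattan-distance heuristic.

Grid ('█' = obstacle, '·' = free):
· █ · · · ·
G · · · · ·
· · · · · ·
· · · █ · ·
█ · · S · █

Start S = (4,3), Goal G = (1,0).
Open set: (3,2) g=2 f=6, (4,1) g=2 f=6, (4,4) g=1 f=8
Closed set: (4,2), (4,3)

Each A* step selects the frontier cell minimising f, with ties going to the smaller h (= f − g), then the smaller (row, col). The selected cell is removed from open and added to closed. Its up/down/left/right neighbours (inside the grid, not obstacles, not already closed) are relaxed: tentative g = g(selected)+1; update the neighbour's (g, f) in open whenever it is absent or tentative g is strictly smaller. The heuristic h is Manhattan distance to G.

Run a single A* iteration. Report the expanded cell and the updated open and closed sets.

step 1: expand (3,2) (f=6, h=4) → closed; open now [(2,2) g=3 f=6, (3,1) g=3 f=6, (4,1) g=2 f=6, (4,4) g=1 f=8]

expanded=(3,2); open=[(2,2) g=3 f=6, (3,1) g=3 f=6, (4,1) g=2 f=6, (4,4) g=1 f=8]; closed=[(3,2), (4,2), (4,3)]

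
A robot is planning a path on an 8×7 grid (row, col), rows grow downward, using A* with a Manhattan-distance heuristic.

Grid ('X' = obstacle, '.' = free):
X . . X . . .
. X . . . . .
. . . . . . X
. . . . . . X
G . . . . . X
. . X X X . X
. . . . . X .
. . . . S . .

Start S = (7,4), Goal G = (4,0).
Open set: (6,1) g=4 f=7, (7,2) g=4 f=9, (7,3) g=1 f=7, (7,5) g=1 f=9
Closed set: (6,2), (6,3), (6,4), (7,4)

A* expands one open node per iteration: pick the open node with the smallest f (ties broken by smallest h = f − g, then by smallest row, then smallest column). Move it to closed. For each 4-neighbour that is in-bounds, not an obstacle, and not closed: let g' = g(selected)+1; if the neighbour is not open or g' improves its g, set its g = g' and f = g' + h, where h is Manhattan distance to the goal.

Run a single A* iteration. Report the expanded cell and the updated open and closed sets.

expanded=(6,1); open=[(5,1) g=5 f=7, (6,0) g=5 f=7, (7,1) g=5 f=9, (7,2) g=4 f=9, (7,3) g=1 f=7, (7,5) g=1 f=9]; closed=[(6,1), (6,2), (6,3), (6,4), (7,4)]

step 1: expand (6,1) (f=7, h=3) → closed; open now [(5,1) g=5 f=7, (6,0) g=5 f=7, (7,1) g=5 f=9, (7,2) g=4 f=9, (7,3) g=1 f=7, (7,5) g=1 f=9]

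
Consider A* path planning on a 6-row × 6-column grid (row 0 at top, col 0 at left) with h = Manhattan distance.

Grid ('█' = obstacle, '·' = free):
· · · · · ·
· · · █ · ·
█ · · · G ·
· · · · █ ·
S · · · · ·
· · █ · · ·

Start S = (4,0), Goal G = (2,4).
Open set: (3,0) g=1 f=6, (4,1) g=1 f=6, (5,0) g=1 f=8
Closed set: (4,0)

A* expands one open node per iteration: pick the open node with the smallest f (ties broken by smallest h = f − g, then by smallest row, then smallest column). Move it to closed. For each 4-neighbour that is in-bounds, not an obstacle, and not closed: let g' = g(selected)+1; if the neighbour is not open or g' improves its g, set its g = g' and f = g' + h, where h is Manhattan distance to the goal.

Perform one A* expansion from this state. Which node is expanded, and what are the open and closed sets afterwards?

expanded=(3,0); open=[(3,1) g=2 f=6, (4,1) g=1 f=6, (5,0) g=1 f=8]; closed=[(3,0), (4,0)]

step 1: expand (3,0) (f=6, h=5) → closed; open now [(3,1) g=2 f=6, (4,1) g=1 f=6, (5,0) g=1 f=8]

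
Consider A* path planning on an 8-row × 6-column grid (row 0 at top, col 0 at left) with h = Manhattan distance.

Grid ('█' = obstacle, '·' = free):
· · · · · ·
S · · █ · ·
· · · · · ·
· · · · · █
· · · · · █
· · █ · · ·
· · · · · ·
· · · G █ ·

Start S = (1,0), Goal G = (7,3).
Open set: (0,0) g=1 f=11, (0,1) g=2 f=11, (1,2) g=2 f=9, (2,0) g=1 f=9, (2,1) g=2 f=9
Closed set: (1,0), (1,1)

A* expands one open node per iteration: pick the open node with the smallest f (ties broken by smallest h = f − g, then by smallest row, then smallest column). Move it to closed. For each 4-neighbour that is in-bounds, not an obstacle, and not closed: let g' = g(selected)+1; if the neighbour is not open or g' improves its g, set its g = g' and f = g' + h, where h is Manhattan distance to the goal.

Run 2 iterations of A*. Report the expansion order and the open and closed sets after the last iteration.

step 1: expand (1,2) (f=9, h=7) → closed; open now [(0,0) g=1 f=11, (0,1) g=2 f=11, (0,2) g=3 f=11, (2,0) g=1 f=9, (2,1) g=2 f=9, (2,2) g=3 f=9]
step 2: expand (2,2) (f=9, h=6) → closed; open now [(0,0) g=1 f=11, (0,1) g=2 f=11, (0,2) g=3 f=11, (2,0) g=1 f=9, (2,1) g=2 f=9, (2,3) g=4 f=9, (3,2) g=4 f=9]

order=[(1,2) → (2,2)]; open=[(0,0) g=1 f=11, (0,1) g=2 f=11, (0,2) g=3 f=11, (2,0) g=1 f=9, (2,1) g=2 f=9, (2,3) g=4 f=9, (3,2) g=4 f=9]; closed=[(1,0), (1,1), (1,2), (2,2)]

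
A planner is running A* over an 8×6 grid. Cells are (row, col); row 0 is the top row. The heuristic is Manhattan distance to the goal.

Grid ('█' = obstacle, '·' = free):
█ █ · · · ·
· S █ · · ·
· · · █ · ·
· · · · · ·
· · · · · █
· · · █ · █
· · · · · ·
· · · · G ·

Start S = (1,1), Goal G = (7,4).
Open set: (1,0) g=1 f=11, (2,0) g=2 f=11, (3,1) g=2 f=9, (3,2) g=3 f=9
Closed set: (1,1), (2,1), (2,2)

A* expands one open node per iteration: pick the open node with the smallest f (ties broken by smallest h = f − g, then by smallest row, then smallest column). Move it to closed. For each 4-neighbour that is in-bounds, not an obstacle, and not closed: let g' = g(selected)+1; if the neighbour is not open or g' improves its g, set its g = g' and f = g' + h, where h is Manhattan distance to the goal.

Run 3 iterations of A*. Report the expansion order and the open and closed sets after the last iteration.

order=[(3,2) → (3,3) → (3,4)]; open=[(1,0) g=1 f=11, (2,0) g=2 f=11, (2,4) g=6 f=11, (3,1) g=2 f=9, (3,5) g=6 f=11, (4,2) g=4 f=9, (4,3) g=5 f=9, (4,4) g=6 f=9]; closed=[(1,1), (2,1), (2,2), (3,2), (3,3), (3,4)]

step 1: expand (3,2) (f=9, h=6) → closed; open now [(1,0) g=1 f=11, (2,0) g=2 f=11, (3,1) g=2 f=9, (3,3) g=4 f=9, (4,2) g=4 f=9]
step 2: expand (3,3) (f=9, h=5) → closed; open now [(1,0) g=1 f=11, (2,0) g=2 f=11, (3,1) g=2 f=9, (3,4) g=5 f=9, (4,2) g=4 f=9, (4,3) g=5 f=9]
step 3: expand (3,4) (f=9, h=4) → closed; open now [(1,0) g=1 f=11, (2,0) g=2 f=11, (2,4) g=6 f=11, (3,1) g=2 f=9, (3,5) g=6 f=11, (4,2) g=4 f=9, (4,3) g=5 f=9, (4,4) g=6 f=9]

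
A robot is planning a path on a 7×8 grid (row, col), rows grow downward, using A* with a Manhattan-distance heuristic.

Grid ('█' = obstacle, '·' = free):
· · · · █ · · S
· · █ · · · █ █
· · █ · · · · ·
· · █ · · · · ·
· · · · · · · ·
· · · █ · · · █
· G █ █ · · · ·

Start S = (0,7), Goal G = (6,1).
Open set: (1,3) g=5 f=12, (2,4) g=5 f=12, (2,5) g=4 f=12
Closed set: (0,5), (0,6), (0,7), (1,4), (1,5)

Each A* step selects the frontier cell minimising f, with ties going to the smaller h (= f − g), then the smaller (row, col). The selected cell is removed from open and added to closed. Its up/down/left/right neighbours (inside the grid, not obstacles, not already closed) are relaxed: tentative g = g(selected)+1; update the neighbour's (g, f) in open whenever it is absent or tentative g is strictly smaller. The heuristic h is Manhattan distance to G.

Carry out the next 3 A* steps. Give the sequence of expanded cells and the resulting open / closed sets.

order=[(1,3) → (2,3) → (3,3)]; open=[(0,3) g=6 f=14, (2,4) g=5 f=12, (2,5) g=4 f=12, (3,4) g=8 f=14, (4,3) g=8 f=12]; closed=[(0,5), (0,6), (0,7), (1,3), (1,4), (1,5), (2,3), (3,3)]

step 1: expand (1,3) (f=12, h=7) → closed; open now [(0,3) g=6 f=14, (2,3) g=6 f=12, (2,4) g=5 f=12, (2,5) g=4 f=12]
step 2: expand (2,3) (f=12, h=6) → closed; open now [(0,3) g=6 f=14, (2,4) g=5 f=12, (2,5) g=4 f=12, (3,3) g=7 f=12]
step 3: expand (3,3) (f=12, h=5) → closed; open now [(0,3) g=6 f=14, (2,4) g=5 f=12, (2,5) g=4 f=12, (3,4) g=8 f=14, (4,3) g=8 f=12]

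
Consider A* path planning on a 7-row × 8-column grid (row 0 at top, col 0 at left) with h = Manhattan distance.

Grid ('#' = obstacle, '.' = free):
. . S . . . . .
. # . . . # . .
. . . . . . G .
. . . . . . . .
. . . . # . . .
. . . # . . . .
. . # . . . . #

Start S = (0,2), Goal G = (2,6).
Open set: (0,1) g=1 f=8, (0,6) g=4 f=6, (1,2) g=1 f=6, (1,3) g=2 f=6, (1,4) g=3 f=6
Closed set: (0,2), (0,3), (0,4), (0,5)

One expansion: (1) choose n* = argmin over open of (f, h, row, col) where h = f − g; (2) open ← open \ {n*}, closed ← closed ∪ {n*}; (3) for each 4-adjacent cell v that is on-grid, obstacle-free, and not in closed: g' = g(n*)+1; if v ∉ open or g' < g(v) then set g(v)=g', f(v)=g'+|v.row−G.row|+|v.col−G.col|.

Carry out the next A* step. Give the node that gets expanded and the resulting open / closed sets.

expanded=(0,6); open=[(0,1) g=1 f=8, (0,7) g=5 f=8, (1,2) g=1 f=6, (1,3) g=2 f=6, (1,4) g=3 f=6, (1,6) g=5 f=6]; closed=[(0,2), (0,3), (0,4), (0,5), (0,6)]

step 1: expand (0,6) (f=6, h=2) → closed; open now [(0,1) g=1 f=8, (0,7) g=5 f=8, (1,2) g=1 f=6, (1,3) g=2 f=6, (1,4) g=3 f=6, (1,6) g=5 f=6]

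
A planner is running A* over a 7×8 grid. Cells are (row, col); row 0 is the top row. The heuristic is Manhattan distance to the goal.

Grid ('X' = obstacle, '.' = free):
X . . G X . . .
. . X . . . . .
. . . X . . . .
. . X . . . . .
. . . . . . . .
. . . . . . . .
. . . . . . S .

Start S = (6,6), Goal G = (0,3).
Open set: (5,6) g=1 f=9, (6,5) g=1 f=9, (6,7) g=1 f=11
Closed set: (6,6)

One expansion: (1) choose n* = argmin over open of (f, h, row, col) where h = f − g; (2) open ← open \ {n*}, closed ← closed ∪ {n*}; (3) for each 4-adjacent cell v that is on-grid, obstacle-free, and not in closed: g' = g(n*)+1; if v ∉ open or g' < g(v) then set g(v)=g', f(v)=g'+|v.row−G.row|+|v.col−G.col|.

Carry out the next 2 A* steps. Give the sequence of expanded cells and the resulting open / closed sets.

step 1: expand (5,6) (f=9, h=8) → closed; open now [(4,6) g=2 f=9, (5,5) g=2 f=9, (5,7) g=2 f=11, (6,5) g=1 f=9, (6,7) g=1 f=11]
step 2: expand (4,6) (f=9, h=7) → closed; open now [(3,6) g=3 f=9, (4,5) g=3 f=9, (4,7) g=3 f=11, (5,5) g=2 f=9, (5,7) g=2 f=11, (6,5) g=1 f=9, (6,7) g=1 f=11]

order=[(5,6) → (4,6)]; open=[(3,6) g=3 f=9, (4,5) g=3 f=9, (4,7) g=3 f=11, (5,5) g=2 f=9, (5,7) g=2 f=11, (6,5) g=1 f=9, (6,7) g=1 f=11]; closed=[(4,6), (5,6), (6,6)]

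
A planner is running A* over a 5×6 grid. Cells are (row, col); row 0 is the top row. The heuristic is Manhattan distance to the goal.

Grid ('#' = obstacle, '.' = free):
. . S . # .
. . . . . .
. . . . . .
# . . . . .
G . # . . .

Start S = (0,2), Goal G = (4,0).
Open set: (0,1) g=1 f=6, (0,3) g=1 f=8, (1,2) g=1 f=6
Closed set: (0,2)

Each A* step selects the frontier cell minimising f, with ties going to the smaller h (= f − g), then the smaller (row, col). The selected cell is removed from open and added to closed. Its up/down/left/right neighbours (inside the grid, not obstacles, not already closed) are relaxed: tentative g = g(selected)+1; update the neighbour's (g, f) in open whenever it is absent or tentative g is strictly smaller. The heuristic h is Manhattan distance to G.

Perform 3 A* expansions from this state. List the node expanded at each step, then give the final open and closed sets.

step 1: expand (0,1) (f=6, h=5) → closed; open now [(0,0) g=2 f=6, (0,3) g=1 f=8, (1,1) g=2 f=6, (1,2) g=1 f=6]
step 2: expand (0,0) (f=6, h=4) → closed; open now [(0,3) g=1 f=8, (1,0) g=3 f=6, (1,1) g=2 f=6, (1,2) g=1 f=6]
step 3: expand (1,0) (f=6, h=3) → closed; open now [(0,3) g=1 f=8, (1,1) g=2 f=6, (1,2) g=1 f=6, (2,0) g=4 f=6]

order=[(0,1) → (0,0) → (1,0)]; open=[(0,3) g=1 f=8, (1,1) g=2 f=6, (1,2) g=1 f=6, (2,0) g=4 f=6]; closed=[(0,0), (0,1), (0,2), (1,0)]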